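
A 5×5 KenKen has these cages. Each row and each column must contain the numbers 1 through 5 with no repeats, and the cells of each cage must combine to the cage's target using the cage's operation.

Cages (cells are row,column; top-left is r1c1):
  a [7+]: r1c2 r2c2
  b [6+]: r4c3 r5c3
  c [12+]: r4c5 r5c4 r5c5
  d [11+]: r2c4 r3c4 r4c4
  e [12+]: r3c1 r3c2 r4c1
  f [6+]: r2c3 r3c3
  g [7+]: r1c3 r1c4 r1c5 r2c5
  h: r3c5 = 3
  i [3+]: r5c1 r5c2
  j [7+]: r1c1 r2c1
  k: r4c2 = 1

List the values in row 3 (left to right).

4 5 1 2 3

Cage g needs sum 7, leaving r2c5 = 1.
Cage h is a single given cell; hence r3c5 = 3.
Cage k is a single given cell, leaving r4c2 = 1.
1 is placed in column 2, which forces r5c2 = 2.
Column 5 already has 3; hence r1c5 = 2.
Row 5 already has 2; hence r5c1 = 1.
Row 5 already has 1, so r5c3 = 4.
The 3 cells of cage c must have sum 12, which forces r5c4 = 3.
4 is placed in row 5; hence r5c5 = 5.
Cage g needs sum 7; hence r1c3 = 3.
Column 4 already has 3, leaving r1c4 = 1.
The two cells of cage f must have sum 6, leaving r2c3 = 5.
The two cells of cage f must have sum 6, which forces r3c3 = 1.
Cage b needs two cells with sum 6, leaving r4c3 = 2.
5 is placed in column 5, which forces r4c5 = 4.
Row 1 now contains 3, leaving r1c2 = 4.
Cage a's pair has sum 7, so r2c2 = 3.
Column 2 already has 4, so r3c2 = 5.
Row 4 now contains 4; hence r4c4 = 5.
Row 1 now contains 4, which forces r1c1 = 5.
Row 2 now contains 3, which forces r2c1 = 2.
2 is placed in row 2; hence r2c4 = 4.
The 3 cells of cage e must have sum 12, so r3c1 = 4.
Column 4 now contains 4, leaving r3c4 = 2.
Row 4 now contains 5, so r4c1 = 3.
The full grid is 5 4 3 1 2 / 2 3 5 4 1 / 4 5 1 2 3 / 3 1 2 5 4 / 1 2 4 3 5.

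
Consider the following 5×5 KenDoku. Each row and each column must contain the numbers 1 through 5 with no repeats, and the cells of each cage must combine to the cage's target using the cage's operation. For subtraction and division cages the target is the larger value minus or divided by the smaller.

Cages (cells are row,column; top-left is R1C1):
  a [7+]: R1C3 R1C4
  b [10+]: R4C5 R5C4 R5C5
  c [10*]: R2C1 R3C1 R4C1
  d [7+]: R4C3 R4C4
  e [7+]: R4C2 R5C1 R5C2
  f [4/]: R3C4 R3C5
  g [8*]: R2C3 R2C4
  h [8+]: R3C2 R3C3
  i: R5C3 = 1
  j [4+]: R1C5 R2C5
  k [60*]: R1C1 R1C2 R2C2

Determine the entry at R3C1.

2

I is a freebie; hence R5C3 = 1.
Row 1 needs a 1, and only R1C5 is open for it.
Column 5 now contains 1, so R2C5 = 3.
The two cells of cage f must have quotient 4, leaving R3C4 = 1.
Column 5 now contains 1; hence R3C5 = 4.
Cage b needs sum 10, leaving R5C4 = 3.
Cage e has sum 7, so R4C2 = 1.
Cage c has product 10, so R2C1 = 1.
In row 2, 5 can only go at R2C2, so R2C2 = 5.
Column 2 now contains 5; hence R3C2 = 3.
Cage h needs two cells with sum 8, so R3C3 = 5.
The 3 cells of cage k must have product 60, leaving R1C1 = 3.
Column 2 already has 3, which forces R1C2 = 4.
3 is placed in row 1, leaving R1C3 = 2.
Row 1 already has 4, which forces R1C4 = 5.
Column 3 now contains 2, leaving R2C3 = 4.
Row 2 already has 4, so R2C4 = 2.
Row 3 already has 5, which forces R3C1 = 2.
The 3 cells of cage c must have product 10; hence R4C1 = 5.
Column 3 now contains 2, so R4C3 = 3.
Column 4 already has 5, so R4C4 = 4.
Row 4 now contains 5, so R4C5 = 2.
Column 1 already has 2, which forces R5C1 = 4.
Column 2 already has 4, so R5C2 = 2.
Column 5 now contains 2, which forces R5C5 = 5.
Filled in: 3 4 2 5 1 / 1 5 4 2 3 / 2 3 5 1 4 / 5 1 3 4 2 / 4 2 1 3 5.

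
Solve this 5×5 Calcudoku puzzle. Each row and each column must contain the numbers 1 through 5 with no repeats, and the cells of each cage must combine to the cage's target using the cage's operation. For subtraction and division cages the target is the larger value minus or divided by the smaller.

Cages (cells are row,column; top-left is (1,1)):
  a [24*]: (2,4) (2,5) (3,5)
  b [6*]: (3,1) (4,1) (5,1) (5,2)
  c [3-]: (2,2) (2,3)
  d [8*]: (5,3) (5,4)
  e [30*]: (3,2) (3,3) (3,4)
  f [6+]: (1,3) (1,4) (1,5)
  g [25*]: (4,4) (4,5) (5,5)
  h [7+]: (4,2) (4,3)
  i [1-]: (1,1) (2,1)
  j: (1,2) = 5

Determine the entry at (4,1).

2

Cage j is a single given cell, which forces (1,2) = 5.
The 3 cells of cage g must have product 25, which forces (4,4) = 5.
Cage g needs product 25; hence (4,5) = 1.
The 4 cells of cage b must have product 6, leaving (5,2) = 1.
Cage g needs product 25, which forces (5,5) = 5.
Cage b has product 6, which forces (3,1) = 1.
Cage e has product 30, which forces (3,3) = 5.
Cage c needs two cells with difference 3, so (2,2) = 4.
5 is placed in column 3, so (2,3) = 1.
Column 2 already has 4; hence (4,2) = 3.
Row 4 now contains 3, leaving (4,3) = 4.
Column 3 now contains 4, leaving (5,3) = 2.
Row 5 now contains 2, which forces (5,4) = 4.
Column 3 now contains 2; hence (1,3) = 3.
Cage f has sum 6, which forces (1,4) = 1.
Cage f has sum 6, which forces (1,5) = 2.
Column 5 now contains 2; hence (2,5) = 3.
Column 2 already has 3, so (3,2) = 2.
Cage e has product 30, which forces (3,4) = 3.
The 3 cells of cage a must have product 24; hence (3,5) = 4.
Row 4 now contains 3, so (4,1) = 2.
Row 5 now contains 2, so (5,1) = 3.
2 is placed in row 1, leaving (1,1) = 4.
2 is placed in column 1, so (2,1) = 5.
3 is placed in row 2, leaving (2,4) = 2.
Completed grid: 4 5 3 1 2 / 5 4 1 2 3 / 1 2 5 3 4 / 2 3 4 5 1 / 3 1 2 4 5.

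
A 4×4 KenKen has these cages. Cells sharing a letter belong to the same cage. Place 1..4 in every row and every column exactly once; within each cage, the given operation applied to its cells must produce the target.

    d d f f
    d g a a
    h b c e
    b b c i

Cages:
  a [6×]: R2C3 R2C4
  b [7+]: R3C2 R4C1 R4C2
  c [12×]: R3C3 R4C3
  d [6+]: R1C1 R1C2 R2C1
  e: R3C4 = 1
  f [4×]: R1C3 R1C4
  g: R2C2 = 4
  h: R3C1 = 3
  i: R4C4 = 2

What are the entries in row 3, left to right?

3 2 4 1

Cage g is a single given cell; hence R2C2 = 4.
Cage h is given; hence R3C1 = 3.
Row 3 now contains 3, leaving R3C3 = 4.
Cage e is given; hence R3C4 = 1.
4 is placed in column 3, which forces R4C3 = 3.
I is a freebie; hence R4C4 = 2.
4 is placed in column 3, which forces R1C3 = 1.
1 is placed in column 4, so R1C4 = 4.
Column 3 now contains 3; hence R2C3 = 2.
2 is placed in column 4, so R2C4 = 3.
1 is placed in row 3, so R3C2 = 2.
Cage b needs sum 7, so R4C1 = 4.
2 is placed in row 4; hence R4C2 = 1.
4 is placed in row 1, so R1C1 = 2.
Row 1 already has 1, which forces R1C2 = 3.
Row 2 already has 2, so R2C1 = 1.
Filled in: 2 3 1 4 / 1 4 2 3 / 3 2 4 1 / 4 1 3 2.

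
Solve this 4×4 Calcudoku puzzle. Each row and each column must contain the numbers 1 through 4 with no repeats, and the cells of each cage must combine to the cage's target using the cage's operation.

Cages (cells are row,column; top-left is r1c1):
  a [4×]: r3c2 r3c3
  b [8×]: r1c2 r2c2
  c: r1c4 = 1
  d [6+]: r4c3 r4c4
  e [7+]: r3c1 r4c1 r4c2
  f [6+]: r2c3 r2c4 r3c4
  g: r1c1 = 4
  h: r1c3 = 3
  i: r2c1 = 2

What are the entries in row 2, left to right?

Cage g is a single given cell; hence r1c1 = 4.
Row 1 now contains 4, so r1c2 = 2.
Cage h is given; hence r1c3 = 3.
Cage c is a single given cell, so r1c4 = 1.
Cage i is given, leaving r2c1 = 2.
Column 2 now contains 2, which forces r2c2 = 4.
Row 2 already has 2, so r2c3 = 1.
Row 2 now contains 4, so r2c4 = 3.
Column 2 already has 4; hence r3c2 = 1.
Column 3 now contains 1; hence r3c3 = 4.
Column 4 already has 3; hence r3c4 = 2.
Column 2 already has 1, which forces r4c2 = 3.
4 is placed in column 3, which forces r4c3 = 2.
Column 4 already has 2, which forces r4c4 = 4.
1 is placed in row 3, so r3c1 = 3.
Row 4 now contains 3, so r4c1 = 1.
Completed grid: 4 2 3 1 / 2 4 1 3 / 3 1 4 2 / 1 3 2 4.

2 4 1 3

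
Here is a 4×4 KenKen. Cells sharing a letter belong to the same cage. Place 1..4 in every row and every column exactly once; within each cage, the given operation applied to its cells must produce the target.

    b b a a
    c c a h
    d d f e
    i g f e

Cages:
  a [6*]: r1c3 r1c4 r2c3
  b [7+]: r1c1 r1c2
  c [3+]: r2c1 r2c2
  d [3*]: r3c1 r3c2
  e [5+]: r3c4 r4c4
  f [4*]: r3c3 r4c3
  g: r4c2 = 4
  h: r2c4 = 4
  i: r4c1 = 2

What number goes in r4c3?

Cage h is a single given cell, so r2c4 = 4.
Cage i is a single given cell, which forces r4c1 = 2.
G is a freebie; hence r4c2 = 4.
Row 4 now contains 4; hence r4c3 = 1.
Row 4 now contains 1, so r4c4 = 3.
The two cells of cage b must have sum 7, which forces r1c1 = 4.
4 is placed in column 2, leaving r1c2 = 3.
Row 1 now contains 3, leaving r1c3 = 2.
Cage a needs product 6, which forces r1c4 = 1.
2 is placed in column 1; hence r2c1 = 1.
Cage c's pair has sum 3, which forces r2c2 = 2.
Column 3 now contains 2; hence r2c3 = 3.
Column 1 now contains 1, leaving r3c1 = 3.
3 is placed in column 2, leaving r3c2 = 1.
1 is placed in column 3, so r3c3 = 4.
Cage e's pair has sum 5, which forces r3c4 = 2.
Completed grid: 4 3 2 1 / 1 2 3 4 / 3 1 4 2 / 2 4 1 3.

1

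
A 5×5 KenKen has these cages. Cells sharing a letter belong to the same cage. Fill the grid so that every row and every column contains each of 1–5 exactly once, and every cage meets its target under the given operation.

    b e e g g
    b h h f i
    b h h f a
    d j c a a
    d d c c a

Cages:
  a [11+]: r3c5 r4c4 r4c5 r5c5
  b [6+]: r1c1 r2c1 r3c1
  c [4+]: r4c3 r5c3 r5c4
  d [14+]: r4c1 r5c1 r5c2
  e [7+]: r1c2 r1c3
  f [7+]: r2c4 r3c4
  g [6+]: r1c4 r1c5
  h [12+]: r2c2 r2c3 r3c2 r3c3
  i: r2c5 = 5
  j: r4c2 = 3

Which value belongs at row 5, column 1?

I is a freebie, which forces r2c5 = 5.
Cage d needs sum 14, leaving r4c1 = 5.
Cage j is given, so r4c2 = 3.
Cage c needs sum 4; hence r4c3 = 1.
Cage d needs sum 14; hence r5c1 = 4.
The 3 cells of cage d must have sum 14, so r5c2 = 5.
Cage c needs sum 4; hence r5c3 = 2.
Cage c needs sum 4; hence r5c4 = 1.
Row 5 already has 1; hence r5c5 = 3.
Cage a has sum 11; hence r3c5 = 2.
Cage a needs sum 11, so r4c4 = 2.
Cage a has sum 11, leaving r4c5 = 4.
Cage g needs two cells with sum 6, which forces r1c4 = 5.
Column 5 now contains 4, leaving r1c5 = 1.
Cage e needs two cells with sum 7, so r1c2 = 4.
Row 1 now contains 5, so r1c3 = 3.
Column 3 already has 3, leaving r2c3 = 4.
4 is placed in row 2, leaving r2c4 = 3.
4 is placed in column 2, which forces r3c2 = 1.
Column 3 already has 4, leaving r3c3 = 5.
3 is placed in column 4, which forces r3c4 = 4.
Row 1 already has 3, so r1c1 = 2.
Cage b needs sum 6, leaving r2c1 = 1.
1 is placed in column 2, which forces r2c2 = 2.
1 is placed in row 3, leaving r3c1 = 3.
Filled in: 2 4 3 5 1 / 1 2 4 3 5 / 3 1 5 4 2 / 5 3 1 2 4 / 4 5 2 1 3.

4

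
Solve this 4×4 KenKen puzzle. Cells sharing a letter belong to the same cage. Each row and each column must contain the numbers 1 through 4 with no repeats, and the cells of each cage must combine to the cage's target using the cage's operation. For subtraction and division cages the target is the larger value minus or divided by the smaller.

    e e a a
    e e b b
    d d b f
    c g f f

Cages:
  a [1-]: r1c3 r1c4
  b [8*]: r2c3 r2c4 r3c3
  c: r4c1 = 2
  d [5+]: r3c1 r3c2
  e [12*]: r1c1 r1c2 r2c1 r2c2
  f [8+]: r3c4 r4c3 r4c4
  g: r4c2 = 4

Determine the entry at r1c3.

C is a freebie; hence r4c1 = 2.
G is a freebie, so r4c2 = 4.
Cage f has sum 8, leaving r3c4 = 4.
The 3 cells of cage b must have product 8, so r2c3 = 4.
4 is placed in row 3, which forces r3c1 = 3.
The two cells of cage d must have sum 5, so r3c2 = 2.
Row 3 already has 2, so r3c3 = 1.
Column 3 already has 1, so r4c3 = 3.
Row 4 already has 3, which forces r4c4 = 1.
Cage e has product 12, so r1c1 = 4.
The 4 cells of cage e must have product 12, leaving r1c2 = 1.
3 is placed in column 3, leaving r1c3 = 2.
Cage a's pair has difference 1, which forces r1c4 = 3.
4 is placed in row 2, leaving r2c1 = 1.
Cage e has product 12, leaving r2c2 = 3.
1 is placed in column 4, which forces r2c4 = 2.
Completed grid: 4 1 2 3 / 1 3 4 2 / 3 2 1 4 / 2 4 3 1.

2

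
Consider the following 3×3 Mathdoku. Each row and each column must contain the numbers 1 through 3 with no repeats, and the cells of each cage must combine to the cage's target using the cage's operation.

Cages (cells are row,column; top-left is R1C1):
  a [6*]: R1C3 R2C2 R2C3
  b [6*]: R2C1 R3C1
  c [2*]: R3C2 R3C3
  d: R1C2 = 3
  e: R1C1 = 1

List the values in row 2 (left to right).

2 1 3

E is a freebie, so R1C1 = 1.
Cage d is a single given cell, so R1C2 = 3.
3 is placed in row 1; hence R1C3 = 2.
2 is placed in column 3; hence R3C3 = 1.
The 3 cells of cage a must have product 6, which forces R2C2 = 1.
Column 3 already has 1; hence R2C3 = 3.
Row 3 now contains 1, so R3C2 = 2.
Row 2 now contains 3; hence R2C1 = 2.
Row 3 now contains 2, which forces R3C1 = 3.
The full grid is 1 3 2 / 2 1 3 / 3 2 1.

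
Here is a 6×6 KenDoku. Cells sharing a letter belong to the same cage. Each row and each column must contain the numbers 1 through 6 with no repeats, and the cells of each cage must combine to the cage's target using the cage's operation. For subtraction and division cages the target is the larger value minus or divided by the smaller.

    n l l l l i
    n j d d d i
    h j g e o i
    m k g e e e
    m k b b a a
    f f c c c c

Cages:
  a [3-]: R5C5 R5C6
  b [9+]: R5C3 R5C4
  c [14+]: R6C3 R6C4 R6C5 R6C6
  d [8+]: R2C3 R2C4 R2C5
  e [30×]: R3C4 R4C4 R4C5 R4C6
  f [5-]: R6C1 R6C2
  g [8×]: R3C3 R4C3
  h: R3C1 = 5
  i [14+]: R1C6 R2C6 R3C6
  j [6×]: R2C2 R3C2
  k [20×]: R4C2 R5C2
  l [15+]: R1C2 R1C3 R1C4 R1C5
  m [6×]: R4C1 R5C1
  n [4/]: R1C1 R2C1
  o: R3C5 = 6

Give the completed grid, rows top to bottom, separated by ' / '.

Cage h is given, so R3C1 = 5.
Cage o is a single given cell, which forces R3C5 = 6.
6 is placed in row 3, leaving R3C6 = 3.
Row 3 needs a 4, and only R3C3 is open for it.
Column 3 now contains 4, leaving R4C3 = 2.
In row 4, 4 can only go at R4C2, so R4C2 = 4.
4 is placed in column 2, which forces R5C2 = 5.
The only place for 2 in row 5 is R5C1.
Cage m needs two cells with product 6; hence R4C1 = 3.
Cage e has product 30, which forces R3C4 = 1.
The two cells of cage j must have product 6; hence R2C2 = 3.
Row 3 now contains 1; hence R3C2 = 2.
Row 2 needs a 4, and only R2C1 is open for it.
4 is placed in column 1; hence R1C1 = 1.
1 is placed in row 1, so R1C2 = 6.
Row 1 already has 6, which forces R1C6 = 5.
5 is placed in column 6, which forces R2C6 = 6.
Column 6 already has 6; hence R4C6 = 1.
1 is placed in column 6, which forces R5C6 = 4.
Column 1 now contains 1; hence R6C1 = 6.
6 is placed in column 2, which forces R6C2 = 1.
4 is placed in column 6; hence R6C6 = 2.
Row 1 now contains 5, which forces R1C3 = 3.
Cage e has product 30; hence R4C4 = 6.
1 is placed in row 4, leaving R4C5 = 5.
3 is placed in column 3; hence R5C3 = 6.
Column 4 now contains 6, so R5C4 = 3.
Cage a needs two cells with difference 3, which forces R5C5 = 1.
3 is placed in column 3, leaving R6C3 = 5.
Row 6 now contains 5; hence R6C4 = 4.
Row 6 now contains 4; hence R6C5 = 3.
Column 4 already has 4, which forces R1C4 = 2.
Cage l has sum 15, which forces R1C5 = 4.
5 is placed in column 3, leaving R2C3 = 1.
Cage d has sum 8, which forces R2C4 = 5.
Column 5 already has 1, so R2C5 = 2.

1 6 3 2 4 5 / 4 3 1 5 2 6 / 5 2 4 1 6 3 / 3 4 2 6 5 1 / 2 5 6 3 1 4 / 6 1 5 4 3 2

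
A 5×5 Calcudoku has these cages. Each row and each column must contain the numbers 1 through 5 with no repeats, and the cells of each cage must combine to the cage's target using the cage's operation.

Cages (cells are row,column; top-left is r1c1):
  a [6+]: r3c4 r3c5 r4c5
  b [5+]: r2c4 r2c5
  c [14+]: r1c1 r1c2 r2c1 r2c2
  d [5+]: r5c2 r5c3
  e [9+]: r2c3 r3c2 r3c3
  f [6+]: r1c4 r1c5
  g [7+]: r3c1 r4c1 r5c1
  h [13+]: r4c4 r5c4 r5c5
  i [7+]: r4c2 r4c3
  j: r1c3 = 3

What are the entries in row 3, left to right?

4 2 5 1 3

J is a freebie; hence r1c3 = 3.
The only place for 5 in row 3 is r3c3.
In column 1, 3 can only go at r2c1, so r2c1 = 3.
In row 2, 5 can only go at r2c2, so r2c2 = 5.
Column 2 already has 5, which forces r4c2 = 3.
Cage i needs two cells with sum 7, so r4c3 = 4.
4 is placed in row 4, so r4c4 = 5.
Column 4 already has 5, leaving r5c4 = 3.
Cage e has sum 9, leaving r2c3 = 2.
Column 2 now contains 3, so r3c2 = 2.
2 is placed in row 3, which forces r3c4 = 1.
The two cells of cage d must have sum 5; hence r5c2 = 4.
Cage d needs two cells with sum 5, so r5c3 = 1.
Cage h needs sum 13, which forces r5c5 = 5.
Cage c needs sum 14, which forces r1c1 = 5.
4 is placed in column 2; hence r1c2 = 1.
Column 4 now contains 1, leaving r2c4 = 4.
Cage b needs two cells with sum 5; hence r2c5 = 1.
Row 3 already has 1, which forces r3c1 = 4.
Row 3 already has 4, so r3c5 = 3.
Cage g needs sum 7, which forces r4c1 = 1.
Column 5 already has 1; hence r4c5 = 2.
Row 5 now contains 1, so r5c1 = 2.
Column 4 now contains 4, which forces r1c4 = 2.
2 is placed in column 5, so r1c5 = 4.
Completed grid: 5 1 3 2 4 / 3 5 2 4 1 / 4 2 5 1 3 / 1 3 4 5 2 / 2 4 1 3 5.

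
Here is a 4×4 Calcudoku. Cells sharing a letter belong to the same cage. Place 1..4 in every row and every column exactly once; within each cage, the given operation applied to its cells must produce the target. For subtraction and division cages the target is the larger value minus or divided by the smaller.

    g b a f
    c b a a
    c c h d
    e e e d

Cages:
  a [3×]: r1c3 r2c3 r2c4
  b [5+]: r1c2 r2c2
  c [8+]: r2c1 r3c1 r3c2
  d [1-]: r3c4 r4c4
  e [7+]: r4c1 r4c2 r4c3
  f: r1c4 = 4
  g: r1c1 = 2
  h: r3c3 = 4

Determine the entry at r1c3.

Cage g is a single given cell, which forces r1c1 = 2.
The 3 cells of cage a must have product 3, leaving r1c3 = 1.
Cage f is given; hence r1c4 = 4.
Cage a has product 3, so r2c3 = 3.
The 3 cells of cage a must have product 3, which forces r2c4 = 1.
Cage h is a single given cell, which forces r3c3 = 4.
Column 3 already has 4, so r4c3 = 2.
Row 4 already has 2, leaving r4c4 = 3.
4 is placed in row 1; hence r1c2 = 3.
Row 2 now contains 1; hence r2c1 = 4.
Cage b needs two cells with sum 5, so r2c2 = 2.
3 is placed in column 2; hence r3c2 = 1.
Column 4 now contains 3; hence r3c4 = 2.
4 is placed in column 1, leaving r4c1 = 1.
Column 2 now contains 1, which forces r4c2 = 4.
Row 3 now contains 1, which forces r3c1 = 3.
Filled in: 2 3 1 4 / 4 2 3 1 / 3 1 4 2 / 1 4 2 3.

1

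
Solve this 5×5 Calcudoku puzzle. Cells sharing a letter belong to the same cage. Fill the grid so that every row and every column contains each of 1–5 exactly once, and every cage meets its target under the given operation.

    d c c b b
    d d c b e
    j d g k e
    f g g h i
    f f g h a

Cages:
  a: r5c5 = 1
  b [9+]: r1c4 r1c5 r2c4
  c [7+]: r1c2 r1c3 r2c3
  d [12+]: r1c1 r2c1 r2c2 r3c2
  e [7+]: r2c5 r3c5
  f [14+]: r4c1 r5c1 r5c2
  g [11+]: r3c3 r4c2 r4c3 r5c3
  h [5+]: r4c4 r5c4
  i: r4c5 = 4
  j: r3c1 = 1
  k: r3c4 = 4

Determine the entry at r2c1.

3

Cage j is a single given cell, leaving r3c1 = 1.
Cage k is given, leaving r3c4 = 4.
Cage f has sum 14, leaving r4c1 = 5.
I is a freebie, leaving r4c5 = 4.
Cage f needs sum 14, leaving r5c1 = 4.
Cage f has sum 14, leaving r5c2 = 5.
A is a freebie; hence r5c5 = 1.
Cage d has sum 12, which forces r2c2 = 4.
The 4 cells of cage d must have sum 12, which forces r3c2 = 3.
Cage g needs sum 11, which forces r3c3 = 5.
Row 3 already has 5; hence r3c5 = 2.
Column 5 already has 2, which forces r2c5 = 5.
Cage b has sum 9, which forces r1c4 = 5.
Column 5 now contains 5, leaving r1c5 = 3.
The 3 cells of cage b must have sum 9; hence r2c4 = 1.
Row 1 already has 3; hence r1c1 = 2.
The 3 cells of cage c must have sum 7, which forces r1c2 = 1.
Row 1 already has 3, which forces r1c3 = 4.
Cage d needs sum 12, which forces r2c1 = 3.
Row 2 now contains 1; hence r2c3 = 2.
Column 2 already has 1; hence r4c2 = 2.
Row 4 already has 2; hence r4c4 = 3.
Column 3 already has 2, leaving r5c3 = 3.
Column 4 already has 3, leaving r5c4 = 2.
Row 4 already has 3, leaving r4c3 = 1.
The full grid is 2 1 4 5 3 / 3 4 2 1 5 / 1 3 5 4 2 / 5 2 1 3 4 / 4 5 3 2 1.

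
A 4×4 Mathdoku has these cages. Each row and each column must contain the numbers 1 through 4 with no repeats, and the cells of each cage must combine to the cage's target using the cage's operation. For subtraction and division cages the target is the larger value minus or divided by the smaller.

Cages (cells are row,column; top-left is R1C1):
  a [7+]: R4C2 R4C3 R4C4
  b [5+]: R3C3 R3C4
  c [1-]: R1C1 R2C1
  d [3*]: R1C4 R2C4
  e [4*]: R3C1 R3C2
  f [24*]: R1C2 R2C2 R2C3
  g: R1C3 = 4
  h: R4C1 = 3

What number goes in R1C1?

Cage g is a single given cell, so R1C3 = 4.
Cage h is a single given cell, so R4C1 = 3.
The 3 cells of cage f must have product 24; hence R2C2 = 4.
Column 2 already has 4; hence R3C2 = 1.
Column 2 now contains 1, leaving R4C2 = 2.
Row 4 now contains 2, which forces R4C3 = 1.
Row 4 now contains 1; hence R4C4 = 4.
2 is placed in column 2, so R1C2 = 3.
Row 1 already has 3, so R1C4 = 1.
The 3 cells of cage f must have product 24, so R2C3 = 2.
1 is placed in column 4; hence R2C4 = 3.
Row 3 already has 1, which forces R3C1 = 4.
Column 3 now contains 2, so R3C3 = 3.
3 is placed in column 4, which forces R3C4 = 2.
Row 1 already has 1, so R1C1 = 2.
Row 2 already has 2, so R2C1 = 1.
Completed grid: 2 3 4 1 / 1 4 2 3 / 4 1 3 2 / 3 2 1 4.

2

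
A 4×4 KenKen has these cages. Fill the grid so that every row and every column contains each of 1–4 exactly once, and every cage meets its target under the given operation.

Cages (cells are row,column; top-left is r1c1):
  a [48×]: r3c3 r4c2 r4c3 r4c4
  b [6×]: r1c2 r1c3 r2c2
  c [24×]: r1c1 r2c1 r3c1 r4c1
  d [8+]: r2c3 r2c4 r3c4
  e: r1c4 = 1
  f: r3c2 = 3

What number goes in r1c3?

Cage e is given, so r1c4 = 1.
Cage f is a single given cell, which forces r3c2 = 3.
Column 2 already has 3, leaving r1c2 = 2.
Cage b needs product 6, leaving r1c3 = 3.
The 3 cells of cage b must have product 6, which forces r2c2 = 1.
Row 2 now contains 1, so r2c3 = 2.
2 is placed in column 3, leaving r3c3 = 4.
Row 3 now contains 4, leaving r3c4 = 2.
1 is placed in column 2; hence r4c2 = 4.
4 is placed in column 3; hence r4c3 = 1.
4 is placed in row 4, leaving r4c4 = 3.
Row 1 now contains 3, leaving r1c1 = 4.
Cage c needs product 24, leaving r2c1 = 3.
Column 4 now contains 3, leaving r2c4 = 4.
2 is placed in row 3, which forces r3c1 = 1.
Row 4 already has 3, so r4c1 = 2.
Filled in: 4 2 3 1 / 3 1 2 4 / 1 3 4 2 / 2 4 1 3.

3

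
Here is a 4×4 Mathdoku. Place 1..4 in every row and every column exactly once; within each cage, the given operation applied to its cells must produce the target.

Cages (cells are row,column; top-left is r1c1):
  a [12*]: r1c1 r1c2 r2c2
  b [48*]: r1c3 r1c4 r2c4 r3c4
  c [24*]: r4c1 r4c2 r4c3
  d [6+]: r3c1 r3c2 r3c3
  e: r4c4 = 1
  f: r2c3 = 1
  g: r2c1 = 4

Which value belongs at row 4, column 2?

2

Cage g is a single given cell, which forces r2c1 = 4.
Cage f is a single given cell, so r2c3 = 1.
Cage e is a single given cell, leaving r4c4 = 1.
Cage b has product 48, so r1c3 = 2.
Column 3 already has 2, so r3c3 = 3.
Column 3 already has 3, so r4c3 = 4.
Row 1 now contains 2, which forces r1c1 = 1.
Cage a needs product 12, which forces r1c2 = 4.
4 is placed in row 1, leaving r1c4 = 3.
Cage a needs product 12, leaving r2c2 = 3.
3 is placed in column 4, so r2c4 = 2.
1 is placed in column 1; hence r3c1 = 2.
2 is placed in row 3, so r3c2 = 1.
2 is placed in column 4; hence r3c4 = 4.
2 is placed in column 1, leaving r4c1 = 3.
Column 2 now contains 3; hence r4c2 = 2.
Completed grid: 1 4 2 3 / 4 3 1 2 / 2 1 3 4 / 3 2 4 1.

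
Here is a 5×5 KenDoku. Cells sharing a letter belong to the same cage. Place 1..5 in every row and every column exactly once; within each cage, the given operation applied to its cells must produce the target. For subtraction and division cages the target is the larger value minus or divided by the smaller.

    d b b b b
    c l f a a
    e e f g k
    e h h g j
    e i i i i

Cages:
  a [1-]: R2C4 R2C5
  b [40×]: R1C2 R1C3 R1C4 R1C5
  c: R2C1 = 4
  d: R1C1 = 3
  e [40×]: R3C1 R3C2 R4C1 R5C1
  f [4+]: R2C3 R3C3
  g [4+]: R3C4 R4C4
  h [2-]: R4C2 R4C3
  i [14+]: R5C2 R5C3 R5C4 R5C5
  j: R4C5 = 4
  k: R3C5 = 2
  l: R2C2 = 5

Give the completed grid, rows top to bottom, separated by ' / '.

3 1 2 4 5 / 4 5 3 2 1 / 5 4 1 3 2 / 2 3 5 1 4 / 1 2 4 5 3

Cage d is given, leaving R1C1 = 3.
Cage c is given, so R2C1 = 4.
L is a freebie; hence R2C2 = 5.
K is a freebie; hence R3C5 = 2.
J is a freebie, which forces R4C5 = 4.
Cage a needs two cells with difference 1, leaving R2C4 = 2.
Cage e has product 40, leaving R3C2 = 4.
The only place for 5 in row 3 is R3C1.
Row 4 needs a 2, and only R4C1 is open for it.
2 is placed in column 1; hence R5C1 = 1.
In row 4, 5 can only go at R4C3, so R4C3 = 5.
Cage h needs two cells with difference 2, leaving R4C2 = 3.
3 is placed in row 4, leaving R4C4 = 1.
Column 2 now contains 3; hence R5C2 = 2.
2 is placed in column 2, which forces R1C2 = 1.
Cage b needs product 40, so R1C3 = 2.
Cage b needs product 40, which forces R1C4 = 4.
Cage b has product 40, which forces R1C5 = 5.
Column 4 already has 1, which forces R3C4 = 3.
Column 4 now contains 3; hence R5C4 = 5.
5 is placed in column 5; hence R5C5 = 3.
Cage f's pair has sum 4, leaving R2C3 = 3.
Column 5 now contains 3; hence R2C5 = 1.
Row 3 now contains 3, which forces R3C3 = 1.
3 is placed in row 5, leaving R5C3 = 4.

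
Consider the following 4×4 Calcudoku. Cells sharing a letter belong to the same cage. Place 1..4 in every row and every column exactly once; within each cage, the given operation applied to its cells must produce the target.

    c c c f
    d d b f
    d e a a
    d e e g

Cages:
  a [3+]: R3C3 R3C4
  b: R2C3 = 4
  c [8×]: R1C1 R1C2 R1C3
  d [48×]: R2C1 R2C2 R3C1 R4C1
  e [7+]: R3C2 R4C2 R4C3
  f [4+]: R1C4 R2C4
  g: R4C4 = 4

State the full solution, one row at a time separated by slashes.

B is a freebie, so R2C3 = 4.
Cage g is a single given cell, leaving R4C4 = 4.
Cage d needs product 48, leaving R2C1 = 3.
Row 2 already has 4, so R2C2 = 2.
Row 2 now contains 3, so R2C4 = 1.
The 4 cells of cage d must have product 48, leaving R3C1 = 4.
Row 3 now contains 4, which forces R3C2 = 3.
Column 4 already has 1, so R3C4 = 2.
The 4 cells of cage d must have product 48, so R4C1 = 2.
Column 2 already has 3, so R4C2 = 1.
Row 4 now contains 1, which forces R4C3 = 3.
Column 1 now contains 2, which forces R1C1 = 1.
Column 2 already has 1; hence R1C2 = 4.
Cage c needs product 8, so R1C3 = 2.
Column 4 already has 1, leaving R1C4 = 3.
2 is placed in row 3, leaving R3C3 = 1.

1 4 2 3 / 3 2 4 1 / 4 3 1 2 / 2 1 3 4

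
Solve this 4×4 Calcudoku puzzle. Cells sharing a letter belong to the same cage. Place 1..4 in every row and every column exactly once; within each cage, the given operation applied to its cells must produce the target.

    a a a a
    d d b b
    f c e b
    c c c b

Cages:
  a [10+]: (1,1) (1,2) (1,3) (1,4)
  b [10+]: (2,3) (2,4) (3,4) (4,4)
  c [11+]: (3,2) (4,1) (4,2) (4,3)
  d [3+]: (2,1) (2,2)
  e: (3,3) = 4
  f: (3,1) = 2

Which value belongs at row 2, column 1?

F is a freebie, which forces (3,1) = 2.
Cage e is given, so (3,3) = 4.
2 is placed in column 1, which forces (2,1) = 1.
The two cells of cage d must have sum 3; hence (2,2) = 2.
2 is placed in row 2, which forces (2,3) = 3.
3 is placed in row 2; hence (2,4) = 4.
Row 3 already has 4, so (3,2) = 3.
Row 3 already has 3, leaving (3,4) = 1.
Column 3 now contains 3, leaving (4,3) = 1.
Cage a has sum 10, which forces (1,1) = 4.
The 4 cells of cage a must have sum 10, leaving (1,2) = 1.
1 is placed in column 3, which forces (1,3) = 2.
The 4 cells of cage a must have sum 10, which forces (1,4) = 3.
Cage c has sum 11; hence (4,1) = 3.
1 is placed in row 4, so (4,2) = 4.
The 4 cells of cage b must have sum 10, which forces (4,4) = 2.
Completed grid: 4 1 2 3 / 1 2 3 4 / 2 3 4 1 / 3 4 1 2.

1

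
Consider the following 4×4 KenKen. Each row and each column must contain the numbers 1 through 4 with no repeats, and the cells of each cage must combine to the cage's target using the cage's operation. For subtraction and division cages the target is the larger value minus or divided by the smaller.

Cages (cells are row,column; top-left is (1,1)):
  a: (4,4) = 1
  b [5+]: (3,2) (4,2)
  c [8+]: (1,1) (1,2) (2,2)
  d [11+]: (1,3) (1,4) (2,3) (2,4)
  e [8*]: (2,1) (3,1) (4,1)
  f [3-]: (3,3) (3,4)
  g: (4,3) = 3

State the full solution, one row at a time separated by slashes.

3 1 4 2 / 1 4 2 3 / 2 3 1 4 / 4 2 3 1

G is a freebie; hence (4,3) = 3.
Cage a is a single given cell, so (4,4) = 1.
Cage f needs two cells with difference 3, so (3,3) = 1.
Column 4 already has 1, leaving (3,4) = 4.
The 3 cells of cage e must have product 8, which forces (2,1) = 1.
4 is placed in row 3, so (3,1) = 2.
Row 3 now contains 1; hence (3,2) = 3.
The 3 cells of cage e must have product 8, leaving (4,1) = 4.
The two cells of cage b must have sum 5, which forces (4,2) = 2.
Column 1 already has 4, which forces (1,1) = 3.
The 3 cells of cage c must have sum 8, so (1,2) = 1.
Row 1 already has 3, so (1,4) = 2.
2 is placed in column 2, so (2,2) = 4.
Row 2 now contains 4, which forces (2,3) = 2.
2 is placed in column 4, leaving (2,4) = 3.
Row 1 already has 2, leaving (1,3) = 4.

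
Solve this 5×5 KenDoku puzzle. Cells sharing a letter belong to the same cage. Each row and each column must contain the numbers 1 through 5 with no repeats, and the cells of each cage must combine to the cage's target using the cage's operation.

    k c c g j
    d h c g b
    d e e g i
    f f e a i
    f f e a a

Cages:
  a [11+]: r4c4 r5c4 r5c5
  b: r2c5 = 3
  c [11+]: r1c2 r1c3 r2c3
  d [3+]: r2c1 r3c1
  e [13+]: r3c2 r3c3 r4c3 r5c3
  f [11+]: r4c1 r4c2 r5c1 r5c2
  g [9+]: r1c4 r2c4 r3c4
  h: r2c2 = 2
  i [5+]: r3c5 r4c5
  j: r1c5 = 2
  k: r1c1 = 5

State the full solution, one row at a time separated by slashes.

Cage k is a single given cell, which forces r1c1 = 5.
Cage j is given, so r1c5 = 2.
Cage h is a single given cell, which forces r2c2 = 2.
Cage b is a single given cell, leaving r2c5 = 3.
Cage c needs sum 11, so r1c2 = 4.
Cage c needs sum 11, which forces r1c3 = 3.
Row 1 now contains 3, so r1c4 = 1.
2 is placed in row 2; hence r2c1 = 1.
Cage c has sum 11; hence r2c3 = 4.
Row 2 already has 4; hence r2c4 = 5.
Cage d's pair has sum 3, so r3c1 = 2.
Row 3 already has 2, leaving r3c4 = 3.
Cage e needs sum 13, so r3c2 = 5.
The 4 cells of cage e must have sum 13, so r3c3 = 1.
1 is placed in row 3, leaving r3c5 = 4.
4 is placed in column 5; hence r4c5 = 1.
The 3 cells of cage a must have sum 11; hence r5c5 = 5.
Cage f needs sum 11, leaving r4c1 = 4.
Row 4 already has 1, which forces r4c2 = 3.
The 4 cells of cage e must have sum 13, which forces r4c3 = 5.
Row 4 already has 4, which forces r4c4 = 2.
The 4 cells of cage f must have sum 11, which forces r5c1 = 3.
The 4 cells of cage f must have sum 11; hence r5c2 = 1.
Row 5 now contains 5; hence r5c3 = 2.
Column 4 already has 2, so r5c4 = 4.

5 4 3 1 2 / 1 2 4 5 3 / 2 5 1 3 4 / 4 3 5 2 1 / 3 1 2 4 5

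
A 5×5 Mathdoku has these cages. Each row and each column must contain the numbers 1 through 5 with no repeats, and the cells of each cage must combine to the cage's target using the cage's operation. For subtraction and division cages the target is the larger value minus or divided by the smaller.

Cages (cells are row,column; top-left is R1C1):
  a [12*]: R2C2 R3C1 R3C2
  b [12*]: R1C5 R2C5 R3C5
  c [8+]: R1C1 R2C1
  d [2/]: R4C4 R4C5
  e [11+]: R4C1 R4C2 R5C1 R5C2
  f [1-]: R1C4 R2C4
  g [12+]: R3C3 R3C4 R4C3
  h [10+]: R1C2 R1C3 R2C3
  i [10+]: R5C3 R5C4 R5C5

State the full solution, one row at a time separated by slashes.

In column 5, 5 can only go at R5C5, so R5C5 = 5.
In column 5, 2 can only go at R4C5, so R4C5 = 2.
Row 4 needs a 3, and only R4C3 is open for it.
Row 3 needs a 2, and only R3C1 is open for it.
Cage a needs product 12, which forces R2C2 = 2.
Cage a needs product 12; hence R3C2 = 3.
Cage e needs sum 11, which forces R4C1 = 1.
Row 4 already has 1, leaving R4C4 = 4.
Column 1 already has 2, so R5C1 = 4.
2 is placed in column 2; hence R5C2 = 1.
1 is placed in row 5; hence R5C3 = 2.
1 is placed in row 5; hence R5C4 = 3.
The two cells of cage f must have difference 1, leaving R1C4 = 2.
Cage f needs two cells with difference 1; hence R2C4 = 1.
Cage g needs sum 12, leaving R3C3 = 4.
Column 4 already has 4; hence R3C4 = 5.
Row 3 already has 4; hence R3C5 = 1.
Row 4 already has 4, which forces R4C2 = 5.
Column 2 now contains 5, so R1C2 = 4.
Cage h needs sum 10, which forces R1C3 = 1.
Row 1 already has 4, leaving R1C5 = 3.
Column 3 already has 4; hence R2C3 = 5.
Column 5 already has 3; hence R2C5 = 4.
Row 1 now contains 3; hence R1C1 = 5.
Row 2 already has 5, which forces R2C1 = 3.

5 4 1 2 3 / 3 2 5 1 4 / 2 3 4 5 1 / 1 5 3 4 2 / 4 1 2 3 5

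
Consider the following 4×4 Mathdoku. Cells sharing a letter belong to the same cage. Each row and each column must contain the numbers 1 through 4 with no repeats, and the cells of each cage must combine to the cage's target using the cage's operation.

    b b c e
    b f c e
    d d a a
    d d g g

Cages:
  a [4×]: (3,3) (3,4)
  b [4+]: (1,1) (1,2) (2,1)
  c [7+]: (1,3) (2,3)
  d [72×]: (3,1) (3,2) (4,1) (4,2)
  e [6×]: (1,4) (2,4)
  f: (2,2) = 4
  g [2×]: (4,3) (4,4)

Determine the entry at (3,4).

4

Cage b needs sum 4, which forces (1,1) = 2.
Cage b needs sum 4, leaving (1,2) = 1.
Row 1 already has 2, which forces (1,4) = 3.
The 3 cells of cage b must have sum 4, so (2,1) = 1.
Cage f is a single given cell, leaving (2,2) = 4.
Row 2 already has 4, so (2,3) = 3.
Column 4 now contains 3, leaving (2,4) = 2.
Column 4 now contains 2; hence (4,4) = 1.
3 is placed in row 1; hence (1,3) = 4.
Cage a needs two cells with product 4; hence (3,3) = 1.
1 is placed in column 4, leaving (3,4) = 4.
Row 4 already has 1, leaving (4,3) = 2.
Row 3 now contains 4, which forces (3,1) = 3.
Cage d needs product 72, so (3,2) = 2.
Cage d has product 72; hence (4,1) = 4.
Row 4 already has 2, which forces (4,2) = 3.
Filled in: 2 1 4 3 / 1 4 3 2 / 3 2 1 4 / 4 3 2 1.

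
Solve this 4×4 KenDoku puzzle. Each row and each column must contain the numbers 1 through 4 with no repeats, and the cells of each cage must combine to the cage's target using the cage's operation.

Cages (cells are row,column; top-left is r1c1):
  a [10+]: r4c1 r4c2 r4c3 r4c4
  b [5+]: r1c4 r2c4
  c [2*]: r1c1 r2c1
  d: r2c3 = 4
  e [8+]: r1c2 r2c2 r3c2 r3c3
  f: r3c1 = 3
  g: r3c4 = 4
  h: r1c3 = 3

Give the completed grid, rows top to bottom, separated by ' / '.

1 4 3 2 / 2 1 4 3 / 3 2 1 4 / 4 3 2 1

Cage h is given; hence r1c3 = 3.
D is a freebie, leaving r2c3 = 4.
Cage f is a single given cell, leaving r3c1 = 3.
Cage g is given, which forces r3c4 = 4.
The two cells of cage b must have sum 5, so r1c4 = 2.
Cage b's pair has sum 5; hence r2c4 = 3.
Column 4 already has 3, so r4c4 = 1.
Row 1 now contains 2, so r1c1 = 1.
Row 1 now contains 2, so r1c2 = 4.
Cage c's pair has product 2, so r2c1 = 2.
Row 2 now contains 3, which forces r2c2 = 1.
Cage e has sum 8, which forces r3c2 = 2.
Cage e needs sum 8; hence r3c3 = 1.
The 4 cells of cage a must have sum 10, which forces r4c1 = 4.
Cage a has sum 10, leaving r4c2 = 3.
Row 4 now contains 1; hence r4c3 = 2.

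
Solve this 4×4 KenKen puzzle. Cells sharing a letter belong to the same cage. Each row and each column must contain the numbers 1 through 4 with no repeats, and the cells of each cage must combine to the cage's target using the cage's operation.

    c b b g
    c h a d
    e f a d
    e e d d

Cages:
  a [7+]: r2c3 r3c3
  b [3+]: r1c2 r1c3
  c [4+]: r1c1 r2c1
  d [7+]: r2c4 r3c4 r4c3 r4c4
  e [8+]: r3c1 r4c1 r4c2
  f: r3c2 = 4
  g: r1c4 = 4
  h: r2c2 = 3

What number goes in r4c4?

Cage g is given; hence r1c4 = 4.
Cage h is a single given cell, which forces r2c2 = 3.
Row 2 already has 3, leaving r2c3 = 4.
F is a freebie, which forces r3c2 = 4.
4 is placed in column 3, which forces r3c3 = 3.
Cage d has sum 7, leaving r4c3 = 1.
The two cells of cage c must have sum 4; hence r1c1 = 3.
The two cells of cage b must have sum 3; hence r1c2 = 1.
Column 3 already has 1, leaving r1c3 = 2.
Row 2 already has 3, leaving r2c1 = 1.
1 is placed in row 2, so r2c4 = 2.
Cage e needs sum 8, which forces r3c1 = 2.
2 is placed in column 4; hence r3c4 = 1.
Cage e has sum 8; hence r4c1 = 4.
Row 4 already has 1, which forces r4c2 = 2.
Cage d has sum 7, so r4c4 = 3.
Completed grid: 3 1 2 4 / 1 3 4 2 / 2 4 3 1 / 4 2 1 3.

3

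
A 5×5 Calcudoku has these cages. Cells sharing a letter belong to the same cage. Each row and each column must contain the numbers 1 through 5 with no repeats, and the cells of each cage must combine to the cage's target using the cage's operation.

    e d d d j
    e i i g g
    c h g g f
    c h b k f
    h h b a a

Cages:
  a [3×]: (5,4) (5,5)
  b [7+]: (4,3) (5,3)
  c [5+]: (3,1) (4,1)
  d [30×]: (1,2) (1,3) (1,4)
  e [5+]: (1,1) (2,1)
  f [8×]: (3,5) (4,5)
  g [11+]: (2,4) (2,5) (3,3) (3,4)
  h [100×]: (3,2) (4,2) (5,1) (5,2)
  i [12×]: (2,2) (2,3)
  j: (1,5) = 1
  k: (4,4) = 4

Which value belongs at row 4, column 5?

2

Cage j is given, leaving (1,5) = 1.
Cage k is a single given cell, which forces (4,4) = 4.
Row 4 already has 4, leaving (4,5) = 2.
The 4 cells of cage h must have product 100, leaving (5,1) = 5.
Column 5 already has 1, which forces (5,5) = 3.
Column 5 already has 2, leaving (3,5) = 4.
3 is placed in row 5, which forces (5,4) = 1.
Column 5 now contains 4, so (2,5) = 5.
Row 3 now contains 4; hence (3,1) = 2.
Cage g has sum 11, so (3,3) = 1.
Row 3 already has 2, so (3,4) = 3.
Cage c's pair has sum 5, which forces (4,1) = 3.
3 is placed in row 4, leaving (4,3) = 5.
Row 5 now contains 1, which forces (5,2) = 4.
Row 5 now contains 4, leaving (5,3) = 2.
3 is placed in column 1; hence (1,1) = 4.
Column 3 already has 2, which forces (1,3) = 3.
3 is placed in column 1, leaving (2,1) = 1.
Column 2 already has 4, so (2,2) = 3.
The two cells of cage i must have product 12; hence (2,3) = 4.
3 is placed in column 4; hence (2,4) = 2.
Row 3 now contains 1, which forces (3,2) = 5.
Row 4 now contains 5, leaving (4,2) = 1.
Column 2 now contains 5, which forces (1,2) = 2.
Column 4 already has 2, leaving (1,4) = 5.
Filled in: 4 2 3 5 1 / 1 3 4 2 5 / 2 5 1 3 4 / 3 1 5 4 2 / 5 4 2 1 3.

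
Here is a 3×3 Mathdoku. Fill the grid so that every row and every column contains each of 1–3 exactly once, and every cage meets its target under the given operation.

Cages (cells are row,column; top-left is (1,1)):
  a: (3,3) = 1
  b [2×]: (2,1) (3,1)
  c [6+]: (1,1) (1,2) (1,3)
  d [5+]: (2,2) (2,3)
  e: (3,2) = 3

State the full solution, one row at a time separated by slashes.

Cage e is a single given cell, so (3,2) = 3.
A is a freebie, which forces (3,3) = 1.
Cage b's pair has product 2, so (2,1) = 1.
Column 2 now contains 3; hence (2,2) = 2.
Cage d's pair has sum 5, which forces (2,3) = 3.
Row 3 already has 1; hence (3,1) = 2.
Column 1 now contains 2, which forces (1,1) = 3.
2 is placed in column 2, which forces (1,2) = 1.
3 is placed in column 3; hence (1,3) = 2.

3 1 2 / 1 2 3 / 2 3 1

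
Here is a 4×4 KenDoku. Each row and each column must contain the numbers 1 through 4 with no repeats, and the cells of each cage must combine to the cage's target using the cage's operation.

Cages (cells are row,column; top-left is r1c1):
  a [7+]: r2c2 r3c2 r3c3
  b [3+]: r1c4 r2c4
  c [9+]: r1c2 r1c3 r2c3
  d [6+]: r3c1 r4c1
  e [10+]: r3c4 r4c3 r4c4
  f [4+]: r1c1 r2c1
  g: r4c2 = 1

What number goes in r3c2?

Cage g is a single given cell, which forces r4c2 = 1.
The only place for 1 in row 3 is r3c3.
In row 3, 3 can only go at r3c4, so r3c4 = 3.
Cage e has sum 10; hence r4c3 = 3.
Cage e needs sum 10, so r4c4 = 4.
Cage c needs sum 9, leaving r1c2 = 3.
The two cells of cage d must have sum 6, which forces r3c1 = 4.
Row 3 already has 4; hence r3c2 = 2.
Row 4 already has 4, so r4c1 = 2.
Row 1 already has 3, which forces r1c1 = 1.
Row 1 already has 1, so r1c4 = 2.
Cage f needs two cells with sum 4, which forces r2c1 = 3.
Column 2 now contains 2, so r2c2 = 4.
Row 2 now contains 4, so r2c3 = 2.
2 is placed in column 4, so r2c4 = 1.
Row 1 now contains 2, which forces r1c3 = 4.
Completed grid: 1 3 4 2 / 3 4 2 1 / 4 2 1 3 / 2 1 3 4.

2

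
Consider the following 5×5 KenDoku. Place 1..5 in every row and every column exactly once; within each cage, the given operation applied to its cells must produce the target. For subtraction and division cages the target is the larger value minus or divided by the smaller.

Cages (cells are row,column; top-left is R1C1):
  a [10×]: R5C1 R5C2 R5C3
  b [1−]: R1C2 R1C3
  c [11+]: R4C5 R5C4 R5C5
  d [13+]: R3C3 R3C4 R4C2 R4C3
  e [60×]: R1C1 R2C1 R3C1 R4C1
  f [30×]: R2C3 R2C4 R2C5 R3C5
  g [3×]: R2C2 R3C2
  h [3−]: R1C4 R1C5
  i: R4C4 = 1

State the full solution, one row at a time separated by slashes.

Cage i is given, leaving R4C4 = 1.
The only place for 4 in row 2 is R2C1.
Column 1 needs a 2, and only R5C1 is open for it.
Cage c has sum 11, so R4C5 = 4.
Cage c has sum 11, so R5C4 = 4.
Cage c needs sum 11, leaving R5C5 = 3.
Row 3 needs a 4, and only R3C3 is open for it.
The 4 cells of cage d must have sum 13; hence R3C4 = 2.
2 is placed in column 4, leaving R1C4 = 5.
Cage h needs two cells with difference 3; hence R1C5 = 2.
Column 4 already has 5, so R2C4 = 3.
The two cells of cage b must have difference 1, so R1C2 = 4.
The two cells of cage b must have difference 1, leaving R1C3 = 3.
Row 2 already has 3, which forces R2C2 = 1.
Cage f has product 30; hence R2C3 = 2.
Row 2 now contains 1; hence R2C5 = 5.
Cage g's pair has product 3, which forces R3C2 = 3.
Column 5 already has 5, which forces R3C5 = 1.
2 is placed in column 3, which forces R4C3 = 5.
Column 2 already has 1, so R5C2 = 5.
5 is placed in column 3, so R5C3 = 1.
Row 1 now contains 3; hence R1C1 = 1.
Row 3 now contains 1, leaving R3C1 = 5.
Row 4 now contains 5, leaving R4C1 = 3.
Row 4 now contains 5; hence R4C2 = 2.

1 4 3 5 2 / 4 1 2 3 5 / 5 3 4 2 1 / 3 2 5 1 4 / 2 5 1 4 3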